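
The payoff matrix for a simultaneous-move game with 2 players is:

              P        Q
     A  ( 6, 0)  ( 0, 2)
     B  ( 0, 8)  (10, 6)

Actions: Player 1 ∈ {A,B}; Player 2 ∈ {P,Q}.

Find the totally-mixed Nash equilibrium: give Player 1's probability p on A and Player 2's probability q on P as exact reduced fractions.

P1 indiff ⇒ q·6+(1-q)·0 = q·0+(1-q)·10 ⇒ q(6) = (1-q)(10) ⇒ q = 5/8
P2 indiff ⇒ p·0+(1-p)·8 = p·2+(1-p)·6 ⇒ p(-2) = (1-p)(-2) ⇒ p = 1/2

(p,q) = (1/2, 5/8)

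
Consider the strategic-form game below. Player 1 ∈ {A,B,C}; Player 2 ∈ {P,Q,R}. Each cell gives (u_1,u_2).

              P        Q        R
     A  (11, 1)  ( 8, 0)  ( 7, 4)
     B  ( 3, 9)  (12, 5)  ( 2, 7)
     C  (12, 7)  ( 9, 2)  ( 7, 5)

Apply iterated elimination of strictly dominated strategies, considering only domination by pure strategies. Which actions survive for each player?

Remaining: P1:{A,C} P2:{P,R}

P2 drop Q (P beats it: A:1>0 B:9>5 C:7>2)
P1 drop B (A beats it: P:11>3 R:7>2)
P1→{A,C} P2→{P,R}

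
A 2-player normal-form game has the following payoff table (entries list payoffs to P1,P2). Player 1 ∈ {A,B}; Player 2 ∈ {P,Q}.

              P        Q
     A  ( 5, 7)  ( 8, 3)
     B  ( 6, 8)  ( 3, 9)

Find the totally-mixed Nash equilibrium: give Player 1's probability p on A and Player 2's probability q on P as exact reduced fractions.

(p,q) = (1/5, 5/6)

P1 indiff ⇒ q·5+(1-q)·8 = q·6+(1-q)·3 ⇒ q(-1) = (1-q)(-5) ⇒ q = 5/6
P2 indiff ⇒ p·7+(1-p)·8 = p·3+(1-p)·9 ⇒ p(4) = (1-p)(1) ⇒ p = 1/5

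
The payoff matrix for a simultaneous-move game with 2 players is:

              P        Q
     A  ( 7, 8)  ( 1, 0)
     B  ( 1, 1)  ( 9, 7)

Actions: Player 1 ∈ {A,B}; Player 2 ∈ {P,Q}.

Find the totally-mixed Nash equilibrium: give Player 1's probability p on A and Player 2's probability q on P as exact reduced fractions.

p=3/7, q=4/7

P1 indiff ⇒ q·7+(1-q)·1 = q·1+(1-q)·9 ⇒ q(6) = (1-q)(8) ⇒ q = 4/7
P2 indiff ⇒ p·8+(1-p)·1 = p·0+(1-p)·7 ⇒ p(8) = (1-p)(6) ⇒ p = 3/7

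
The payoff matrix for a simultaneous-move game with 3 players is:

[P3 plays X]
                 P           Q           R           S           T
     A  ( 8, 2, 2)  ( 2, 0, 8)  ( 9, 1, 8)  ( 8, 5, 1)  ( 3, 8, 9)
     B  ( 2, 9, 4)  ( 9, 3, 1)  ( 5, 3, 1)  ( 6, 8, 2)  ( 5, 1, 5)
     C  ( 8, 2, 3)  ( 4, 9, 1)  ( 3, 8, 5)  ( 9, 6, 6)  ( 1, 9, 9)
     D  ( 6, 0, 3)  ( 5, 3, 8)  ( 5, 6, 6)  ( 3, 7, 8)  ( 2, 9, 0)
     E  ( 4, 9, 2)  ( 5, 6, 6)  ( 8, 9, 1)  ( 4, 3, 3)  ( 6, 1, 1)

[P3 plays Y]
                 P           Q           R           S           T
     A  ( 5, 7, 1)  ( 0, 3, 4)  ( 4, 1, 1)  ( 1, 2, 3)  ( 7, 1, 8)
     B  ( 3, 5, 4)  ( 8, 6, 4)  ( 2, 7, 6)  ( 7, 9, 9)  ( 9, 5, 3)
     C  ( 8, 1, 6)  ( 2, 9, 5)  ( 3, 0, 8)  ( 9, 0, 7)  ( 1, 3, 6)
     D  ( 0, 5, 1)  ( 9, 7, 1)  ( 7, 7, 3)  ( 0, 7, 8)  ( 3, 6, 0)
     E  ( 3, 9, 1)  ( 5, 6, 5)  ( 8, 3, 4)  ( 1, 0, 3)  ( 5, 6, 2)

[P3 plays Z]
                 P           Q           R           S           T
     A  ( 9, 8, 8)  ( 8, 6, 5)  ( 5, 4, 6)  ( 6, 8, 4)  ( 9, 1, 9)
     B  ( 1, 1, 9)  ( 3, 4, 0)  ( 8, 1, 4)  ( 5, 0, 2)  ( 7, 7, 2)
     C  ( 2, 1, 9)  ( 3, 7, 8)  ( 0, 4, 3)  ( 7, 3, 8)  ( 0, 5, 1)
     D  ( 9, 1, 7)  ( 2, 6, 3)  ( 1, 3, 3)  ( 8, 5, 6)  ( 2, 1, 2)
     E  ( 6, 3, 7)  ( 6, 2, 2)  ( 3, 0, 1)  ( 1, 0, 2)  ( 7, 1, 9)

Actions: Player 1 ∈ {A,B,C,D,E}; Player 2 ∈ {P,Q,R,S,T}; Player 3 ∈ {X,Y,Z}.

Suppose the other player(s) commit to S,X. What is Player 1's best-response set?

argmax u_1 = {C}

u_1(A vs S,X) = 8
u_1(B vs S,X) = 6
u_1(C vs S,X) = 9
u_1(D vs S,X) = 3
u_1(E vs S,X) = 4
max payoff 9 at {C}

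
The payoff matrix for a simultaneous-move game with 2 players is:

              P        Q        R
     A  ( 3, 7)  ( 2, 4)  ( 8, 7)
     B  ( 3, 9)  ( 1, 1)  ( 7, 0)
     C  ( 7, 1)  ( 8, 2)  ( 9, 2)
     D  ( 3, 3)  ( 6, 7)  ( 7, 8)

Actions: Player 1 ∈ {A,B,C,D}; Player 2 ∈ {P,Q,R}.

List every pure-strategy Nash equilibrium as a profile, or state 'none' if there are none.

PSNE = {(C,Q), (C,R)}

(A,P): not NE [P1→C gives 7>3]
(A,Q): not NE [P1→C gives 8>2; P2→R gives 7>4]
(A,R): not NE [P1→C gives 9>8]
(B,P): not NE [P1→C gives 7>3]
(B,Q): not NE [P1→C gives 8>1; P2→P gives 9>1]
(B,R): not NE [P1→C gives 9>7; P2→P gives 9>0]
(C,P): not NE [P2→R gives 2>1]
(C,Q): NE
(C,R): NE
(D,P): not NE [P1→C gives 7>3; P2→R gives 8>3]
(D,Q): not NE [P1→C gives 8>6; P2→R gives 8>7]
(D,R): not NE [P1→C gives 9>7]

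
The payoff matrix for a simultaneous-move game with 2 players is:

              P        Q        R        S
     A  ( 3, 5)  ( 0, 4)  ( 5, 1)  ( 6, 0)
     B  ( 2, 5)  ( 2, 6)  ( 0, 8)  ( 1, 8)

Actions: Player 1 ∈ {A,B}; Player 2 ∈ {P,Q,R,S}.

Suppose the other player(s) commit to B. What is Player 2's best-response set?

P2 best: {R,S}

u_2(P vs B) = 5
u_2(Q vs B) = 6
u_2(R vs B) = 8
u_2(S vs B) = 8
max payoff 8 at {R,S}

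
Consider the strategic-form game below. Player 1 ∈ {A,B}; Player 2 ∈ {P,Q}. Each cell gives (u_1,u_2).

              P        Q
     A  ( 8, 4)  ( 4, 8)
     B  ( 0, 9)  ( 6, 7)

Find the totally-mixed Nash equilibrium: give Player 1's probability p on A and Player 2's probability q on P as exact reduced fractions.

p=1/3, q=1/5

P1 indiff ⇒ q·8+(1-q)·4 = q·0+(1-q)·6 ⇒ q(8) = (1-q)(2) ⇒ q = 1/5
P2 indiff ⇒ p·4+(1-p)·9 = p·8+(1-p)·7 ⇒ p(-4) = (1-p)(-2) ⇒ p = 1/3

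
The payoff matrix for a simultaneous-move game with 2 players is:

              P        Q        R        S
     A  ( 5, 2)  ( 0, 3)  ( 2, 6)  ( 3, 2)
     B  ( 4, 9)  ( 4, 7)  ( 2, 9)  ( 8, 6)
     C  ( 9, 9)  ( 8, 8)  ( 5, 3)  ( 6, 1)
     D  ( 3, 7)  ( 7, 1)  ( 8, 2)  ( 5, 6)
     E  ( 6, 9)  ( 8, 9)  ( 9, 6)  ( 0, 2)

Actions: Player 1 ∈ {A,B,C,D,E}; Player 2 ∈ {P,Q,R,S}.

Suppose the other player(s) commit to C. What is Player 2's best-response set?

BR_2 = {P}

u_2(P vs C) = 9
u_2(Q vs C) = 8
u_2(R vs C) = 3
u_2(S vs C) = 1
max payoff 9 at {P}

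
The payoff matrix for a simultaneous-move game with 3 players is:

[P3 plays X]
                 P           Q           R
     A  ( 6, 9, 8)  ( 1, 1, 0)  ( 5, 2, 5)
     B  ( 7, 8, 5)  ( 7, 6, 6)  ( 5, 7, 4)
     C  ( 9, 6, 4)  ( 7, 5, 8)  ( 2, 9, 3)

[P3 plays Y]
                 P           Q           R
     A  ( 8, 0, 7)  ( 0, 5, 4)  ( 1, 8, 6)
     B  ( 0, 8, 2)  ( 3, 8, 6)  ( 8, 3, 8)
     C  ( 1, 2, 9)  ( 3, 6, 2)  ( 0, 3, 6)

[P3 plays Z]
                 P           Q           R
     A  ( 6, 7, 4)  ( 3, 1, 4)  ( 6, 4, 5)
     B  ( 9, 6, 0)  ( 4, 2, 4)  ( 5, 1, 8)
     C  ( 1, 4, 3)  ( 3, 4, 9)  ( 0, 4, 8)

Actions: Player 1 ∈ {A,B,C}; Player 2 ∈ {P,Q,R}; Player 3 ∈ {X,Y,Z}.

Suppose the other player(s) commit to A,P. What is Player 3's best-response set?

P3 best: {X}

u_3(X vs A,P) = 8
u_3(Y vs A,P) = 7
u_3(Z vs A,P) = 4
max payoff 8 at {X}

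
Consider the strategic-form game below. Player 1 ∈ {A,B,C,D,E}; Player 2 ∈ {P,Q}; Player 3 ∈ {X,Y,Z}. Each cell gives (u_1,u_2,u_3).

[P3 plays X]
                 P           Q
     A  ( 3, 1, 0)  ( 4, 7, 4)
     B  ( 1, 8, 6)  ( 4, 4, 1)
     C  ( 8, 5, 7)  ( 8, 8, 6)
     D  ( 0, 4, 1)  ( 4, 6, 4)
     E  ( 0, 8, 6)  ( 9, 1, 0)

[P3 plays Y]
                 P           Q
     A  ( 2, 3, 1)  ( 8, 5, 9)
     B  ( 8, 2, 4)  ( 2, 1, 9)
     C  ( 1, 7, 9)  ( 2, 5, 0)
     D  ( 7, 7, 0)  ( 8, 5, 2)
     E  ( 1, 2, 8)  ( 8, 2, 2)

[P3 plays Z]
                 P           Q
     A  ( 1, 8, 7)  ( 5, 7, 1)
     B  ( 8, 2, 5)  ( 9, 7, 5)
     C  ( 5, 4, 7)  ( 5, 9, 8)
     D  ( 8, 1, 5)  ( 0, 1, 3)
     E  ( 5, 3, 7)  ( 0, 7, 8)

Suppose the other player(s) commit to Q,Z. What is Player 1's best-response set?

u_1(A vs Q,Z) = 5
u_1(B vs Q,Z) = 9
u_1(C vs Q,Z) = 5
u_1(D vs Q,Z) = 0
u_1(E vs Q,Z) = 0
max payoff 9 at {B}

BR_1 = {B}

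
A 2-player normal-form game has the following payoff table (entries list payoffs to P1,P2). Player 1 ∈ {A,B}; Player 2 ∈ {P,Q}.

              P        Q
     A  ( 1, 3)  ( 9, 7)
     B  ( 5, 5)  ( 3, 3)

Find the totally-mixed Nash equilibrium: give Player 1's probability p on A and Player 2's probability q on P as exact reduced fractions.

p=1/3, q=3/5

P1 indiff ⇒ q·1+(1-q)·9 = q·5+(1-q)·3 ⇒ q(-4) = (1-q)(-6) ⇒ q = 3/5
P2 indiff ⇒ p·3+(1-p)·5 = p·7+(1-p)·3 ⇒ p(-4) = (1-p)(-2) ⇒ p = 1/3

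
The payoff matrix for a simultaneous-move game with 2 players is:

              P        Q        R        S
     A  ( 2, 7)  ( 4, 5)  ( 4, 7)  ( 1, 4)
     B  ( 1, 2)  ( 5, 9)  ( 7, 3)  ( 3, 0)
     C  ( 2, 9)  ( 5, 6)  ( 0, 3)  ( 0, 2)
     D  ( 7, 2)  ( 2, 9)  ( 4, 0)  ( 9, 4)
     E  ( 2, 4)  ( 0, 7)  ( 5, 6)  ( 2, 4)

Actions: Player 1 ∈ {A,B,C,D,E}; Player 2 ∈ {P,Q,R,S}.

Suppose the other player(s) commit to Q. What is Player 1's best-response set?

u_1(A vs Q) = 4
u_1(B vs Q) = 5
u_1(C vs Q) = 5
u_1(D vs Q) = 2
u_1(E vs Q) = 0
max payoff 5 at {B,C}

argmax u_1 = {B,C}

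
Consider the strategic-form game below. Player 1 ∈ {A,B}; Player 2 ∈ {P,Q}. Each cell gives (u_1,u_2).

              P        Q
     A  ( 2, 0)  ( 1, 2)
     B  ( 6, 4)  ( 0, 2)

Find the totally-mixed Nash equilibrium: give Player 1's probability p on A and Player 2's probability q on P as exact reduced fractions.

P1 indiff ⇒ q·2+(1-q)·1 = q·6+(1-q)·0 ⇒ q(-4) = (1-q)(-1) ⇒ q = 1/5
P2 indiff ⇒ p·0+(1-p)·4 = p·2+(1-p)·2 ⇒ p(-2) = (1-p)(-2) ⇒ p = 1/2

(p,q) = (1/2, 1/5)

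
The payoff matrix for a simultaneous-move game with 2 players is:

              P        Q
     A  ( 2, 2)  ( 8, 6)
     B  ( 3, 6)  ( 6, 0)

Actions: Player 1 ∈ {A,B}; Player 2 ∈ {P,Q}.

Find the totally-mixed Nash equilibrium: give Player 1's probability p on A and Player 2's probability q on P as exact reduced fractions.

P1 mixes 3/5 on A; P2 mixes 2/3 on P

P1 indiff ⇒ q·2+(1-q)·8 = q·3+(1-q)·6 ⇒ q(-1) = (1-q)(-2) ⇒ q = 2/3
P2 indiff ⇒ p·2+(1-p)·6 = p·6+(1-p)·0 ⇒ p(-4) = (1-p)(-6) ⇒ p = 3/5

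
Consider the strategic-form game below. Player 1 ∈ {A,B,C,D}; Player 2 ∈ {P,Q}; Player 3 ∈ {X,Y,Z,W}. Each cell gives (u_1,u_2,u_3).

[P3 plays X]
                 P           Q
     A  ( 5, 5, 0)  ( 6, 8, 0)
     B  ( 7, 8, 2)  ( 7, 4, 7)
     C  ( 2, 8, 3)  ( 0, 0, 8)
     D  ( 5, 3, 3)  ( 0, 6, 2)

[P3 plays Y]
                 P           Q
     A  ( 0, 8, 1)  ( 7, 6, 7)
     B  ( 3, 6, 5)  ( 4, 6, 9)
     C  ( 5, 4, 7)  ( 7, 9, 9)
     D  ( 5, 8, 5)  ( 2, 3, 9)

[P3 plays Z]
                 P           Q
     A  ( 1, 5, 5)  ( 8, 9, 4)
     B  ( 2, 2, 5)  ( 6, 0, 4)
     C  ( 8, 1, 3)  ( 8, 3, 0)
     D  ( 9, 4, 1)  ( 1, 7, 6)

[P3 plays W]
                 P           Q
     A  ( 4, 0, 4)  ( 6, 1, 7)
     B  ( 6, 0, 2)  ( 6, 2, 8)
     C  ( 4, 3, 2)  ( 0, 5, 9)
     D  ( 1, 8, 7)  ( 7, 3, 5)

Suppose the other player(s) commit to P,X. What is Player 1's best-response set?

u_1(A vs P,X) = 5
u_1(B vs P,X) = 7
u_1(C vs P,X) = 2
u_1(D vs P,X) = 5
max payoff 7 at {B}

P1 best: {B}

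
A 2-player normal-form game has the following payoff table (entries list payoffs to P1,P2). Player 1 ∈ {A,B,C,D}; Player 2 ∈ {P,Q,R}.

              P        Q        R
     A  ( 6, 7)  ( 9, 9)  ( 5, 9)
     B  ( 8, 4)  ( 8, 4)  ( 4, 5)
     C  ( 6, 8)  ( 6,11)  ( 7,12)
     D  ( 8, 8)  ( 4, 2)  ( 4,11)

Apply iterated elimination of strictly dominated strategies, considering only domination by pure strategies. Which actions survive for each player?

IESDS → P1:{A,C} P2:{Q,R}

P2 drop P (R beats it: A:9>7 B:5>4 C:12>8 D:11>8)
P1 drop B (A beats it: Q:9>8 R:5>4)
P1 drop D (A beats it: Q:9>4 R:5>4)
P1→{A,C} P2→{Q,R}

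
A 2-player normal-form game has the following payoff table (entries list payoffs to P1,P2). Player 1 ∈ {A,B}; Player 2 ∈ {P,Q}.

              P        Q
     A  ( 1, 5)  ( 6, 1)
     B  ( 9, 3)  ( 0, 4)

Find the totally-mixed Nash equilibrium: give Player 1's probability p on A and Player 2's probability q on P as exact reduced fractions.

p=1/5, q=3/7

P1 indiff ⇒ q·1+(1-q)·6 = q·9+(1-q)·0 ⇒ q(-8) = (1-q)(-6) ⇒ q = 3/7
P2 indiff ⇒ p·5+(1-p)·3 = p·1+(1-p)·4 ⇒ p(4) = (1-p)(1) ⇒ p = 1/5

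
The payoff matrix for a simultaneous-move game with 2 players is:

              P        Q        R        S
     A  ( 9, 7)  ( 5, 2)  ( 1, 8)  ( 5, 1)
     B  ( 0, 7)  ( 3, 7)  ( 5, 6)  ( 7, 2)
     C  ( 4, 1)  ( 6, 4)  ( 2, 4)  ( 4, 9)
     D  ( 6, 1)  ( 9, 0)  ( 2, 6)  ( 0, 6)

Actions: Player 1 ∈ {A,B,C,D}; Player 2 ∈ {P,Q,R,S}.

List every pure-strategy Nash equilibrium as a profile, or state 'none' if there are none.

No pure NE.

(A,P): not NE [P2→R gives 8>7]
(A,Q): not NE [P1→D gives 9>5; P2→R gives 8>2]
(A,R): not NE [P1→B gives 5>1]
(A,S): not NE [P1→B gives 7>5; P2→R gives 8>1]
(B,P): not NE [P1→A gives 9>0]
(B,Q): not NE [P1→D gives 9>3]
(B,R): not NE [P2→Q gives 7>6]
(B,S): not NE [P2→Q gives 7>2]
(C,P): not NE [P1→A gives 9>4; P2→S gives 9>1]
(C,Q): not NE [P1→D gives 9>6; P2→S gives 9>4]
(C,R): not NE [P1→B gives 5>2; P2→S gives 9>4]
(C,S): not NE [P1→B gives 7>4]
(D,P): not NE [P1→A gives 9>6; P2→S gives 6>1]
(D,Q): not NE [P2→S gives 6>0]
(D,R): not NE [P1→B gives 5>2]
(D,S): not NE [P1→B gives 7>0]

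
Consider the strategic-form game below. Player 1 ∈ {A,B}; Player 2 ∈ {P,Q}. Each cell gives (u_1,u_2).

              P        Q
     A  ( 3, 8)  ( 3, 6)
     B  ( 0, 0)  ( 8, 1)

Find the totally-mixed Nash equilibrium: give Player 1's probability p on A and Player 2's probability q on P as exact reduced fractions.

P1 indiff ⇒ q·3+(1-q)·3 = q·0+(1-q)·8 ⇒ q(3) = (1-q)(5) ⇒ q = 5/8
P2 indiff ⇒ p·8+(1-p)·0 = p·6+(1-p)·1 ⇒ p(2) = (1-p)(1) ⇒ p = 1/3

P1 mixes 1/3 on A; P2 mixes 5/8 on P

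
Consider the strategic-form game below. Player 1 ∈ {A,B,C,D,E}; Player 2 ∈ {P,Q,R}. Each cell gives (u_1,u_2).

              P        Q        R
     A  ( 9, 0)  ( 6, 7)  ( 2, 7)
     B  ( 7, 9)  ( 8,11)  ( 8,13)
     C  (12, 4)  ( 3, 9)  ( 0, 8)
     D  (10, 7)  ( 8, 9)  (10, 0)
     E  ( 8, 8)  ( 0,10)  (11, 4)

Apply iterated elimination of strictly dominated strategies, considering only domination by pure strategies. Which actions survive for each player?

P1 drop A (D beats it: P:10>9 Q:8>6 R:10>2)
P2 drop P (Q beats it: B:11>9 C:9>4 D:9>7 E:10>8)
P1 drop C (B beats it: Q:8>3 R:8>0)
P1→{B,D,E} P2→{Q,R}

IESDS → P1:{B,D,E} P2:{Q,R}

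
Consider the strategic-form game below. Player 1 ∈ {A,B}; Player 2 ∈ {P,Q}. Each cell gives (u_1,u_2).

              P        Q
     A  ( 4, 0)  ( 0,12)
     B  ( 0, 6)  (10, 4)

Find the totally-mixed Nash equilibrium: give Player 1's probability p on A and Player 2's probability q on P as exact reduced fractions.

P1 indiff ⇒ q·4+(1-q)·0 = q·0+(1-q)·10 ⇒ q(4) = (1-q)(10) ⇒ q = 5/7
P2 indiff ⇒ p·0+(1-p)·6 = p·12+(1-p)·4 ⇒ p(-12) = (1-p)(-2) ⇒ p = 1/7

P1 mixes 1/7 on A; P2 mixes 5/7 on P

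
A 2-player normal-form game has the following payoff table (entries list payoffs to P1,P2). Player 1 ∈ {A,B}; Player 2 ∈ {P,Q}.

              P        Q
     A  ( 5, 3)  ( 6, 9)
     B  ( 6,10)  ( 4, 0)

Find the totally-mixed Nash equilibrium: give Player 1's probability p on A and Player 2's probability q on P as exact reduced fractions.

P1 indiff ⇒ q·5+(1-q)·6 = q·6+(1-q)·4 ⇒ q(-1) = (1-q)(-2) ⇒ q = 2/3
P2 indiff ⇒ p·3+(1-p)·10 = p·9+(1-p)·0 ⇒ p(-6) = (1-p)(-10) ⇒ p = 5/8

p=5/8, q=2/3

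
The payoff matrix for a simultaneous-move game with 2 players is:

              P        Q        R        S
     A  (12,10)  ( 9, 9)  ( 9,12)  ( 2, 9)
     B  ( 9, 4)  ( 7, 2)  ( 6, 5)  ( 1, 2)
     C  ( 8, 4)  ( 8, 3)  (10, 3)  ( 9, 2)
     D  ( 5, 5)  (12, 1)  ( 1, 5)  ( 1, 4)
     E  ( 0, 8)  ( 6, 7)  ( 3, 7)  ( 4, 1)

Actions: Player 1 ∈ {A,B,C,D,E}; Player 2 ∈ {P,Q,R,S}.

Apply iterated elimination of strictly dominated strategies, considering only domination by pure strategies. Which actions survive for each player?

P1 drop B (A beats it: P:12>9 Q:9>7 R:9>6 S:2>1)
P1 drop E (C beats it: P:8>0 Q:8>6 R:10>3 S:9>4)
P2 drop Q (P beats it: A:10>9 C:4>3 D:5>1)
P1 drop D (A beats it: P:12>5 R:9>1 S:2>1)
P2 drop S (P beats it: A:10>9 C:4>2)
P1→{A,C} P2→{P,R}

Survivors P1:{A,C} P2:{P,R}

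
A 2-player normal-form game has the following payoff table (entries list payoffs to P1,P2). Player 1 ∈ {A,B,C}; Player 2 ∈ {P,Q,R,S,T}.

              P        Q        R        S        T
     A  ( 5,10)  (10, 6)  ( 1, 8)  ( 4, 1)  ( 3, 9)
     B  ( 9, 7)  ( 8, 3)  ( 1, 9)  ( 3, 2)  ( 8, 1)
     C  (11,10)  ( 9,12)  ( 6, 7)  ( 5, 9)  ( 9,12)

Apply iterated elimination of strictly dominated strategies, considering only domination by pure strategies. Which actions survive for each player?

P1 drop B (C beats it: P:11>9 Q:9>8 R:6>1 S:5>3 T:9>8)
P2 drop R (P beats it: A:10>8 C:10>7)
P2 drop S (P beats it: A:10>1 C:10>9)
P1→{A,C} P2→{P,Q,T}

Survivors P1:{A,C} P2:{P,Q,T}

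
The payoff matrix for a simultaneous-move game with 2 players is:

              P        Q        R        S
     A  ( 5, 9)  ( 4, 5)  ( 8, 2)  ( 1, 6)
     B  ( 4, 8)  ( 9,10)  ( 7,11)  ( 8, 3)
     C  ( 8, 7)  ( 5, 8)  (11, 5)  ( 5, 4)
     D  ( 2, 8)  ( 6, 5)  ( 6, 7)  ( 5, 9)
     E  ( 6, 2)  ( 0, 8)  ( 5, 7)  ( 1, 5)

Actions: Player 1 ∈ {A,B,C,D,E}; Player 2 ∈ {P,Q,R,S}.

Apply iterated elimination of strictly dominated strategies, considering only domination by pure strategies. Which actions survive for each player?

IESDS → P1:{B,C} P2:{Q,R}

P1 drop A (C beats it: P:8>5 Q:5>4 R:11>8 S:5>1)
P1 drop D (B beats it: P:4>2 Q:9>6 R:7>6 S:8>5)
P1 drop E (C beats it: P:8>6 Q:5>0 R:11>5 S:5>1)
P2 drop P (Q beats it: B:10>8 C:8>7)
P2 drop S (Q beats it: B:10>3 C:8>4)
P1→{B,C} P2→{Q,R}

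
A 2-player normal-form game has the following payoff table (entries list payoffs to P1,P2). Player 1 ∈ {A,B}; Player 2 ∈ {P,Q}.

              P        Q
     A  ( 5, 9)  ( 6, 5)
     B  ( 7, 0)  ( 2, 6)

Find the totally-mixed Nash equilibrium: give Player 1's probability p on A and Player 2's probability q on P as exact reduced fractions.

p=3/5, q=2/3

P1 indiff ⇒ q·5+(1-q)·6 = q·7+(1-q)·2 ⇒ q(-2) = (1-q)(-4) ⇒ q = 2/3
P2 indiff ⇒ p·9+(1-p)·0 = p·5+(1-p)·6 ⇒ p(4) = (1-p)(6) ⇒ p = 3/5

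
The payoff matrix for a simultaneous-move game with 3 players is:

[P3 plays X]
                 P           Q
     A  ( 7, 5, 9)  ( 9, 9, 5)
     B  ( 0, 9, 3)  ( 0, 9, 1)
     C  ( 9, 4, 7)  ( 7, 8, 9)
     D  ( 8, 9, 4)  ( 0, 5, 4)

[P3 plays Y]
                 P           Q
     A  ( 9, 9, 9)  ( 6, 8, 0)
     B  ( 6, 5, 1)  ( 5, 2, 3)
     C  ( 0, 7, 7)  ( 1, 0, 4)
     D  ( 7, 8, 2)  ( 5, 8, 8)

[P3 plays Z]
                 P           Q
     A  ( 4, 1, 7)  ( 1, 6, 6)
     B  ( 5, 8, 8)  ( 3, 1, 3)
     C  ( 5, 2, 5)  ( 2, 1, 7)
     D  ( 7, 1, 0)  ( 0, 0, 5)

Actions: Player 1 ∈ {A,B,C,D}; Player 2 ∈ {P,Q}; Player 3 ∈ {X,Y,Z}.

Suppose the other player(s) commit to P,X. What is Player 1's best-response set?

u_1(A vs P,X) = 7
u_1(B vs P,X) = 0
u_1(C vs P,X) = 9
u_1(D vs P,X) = 8
max payoff 9 at {C}

P1 best: {C}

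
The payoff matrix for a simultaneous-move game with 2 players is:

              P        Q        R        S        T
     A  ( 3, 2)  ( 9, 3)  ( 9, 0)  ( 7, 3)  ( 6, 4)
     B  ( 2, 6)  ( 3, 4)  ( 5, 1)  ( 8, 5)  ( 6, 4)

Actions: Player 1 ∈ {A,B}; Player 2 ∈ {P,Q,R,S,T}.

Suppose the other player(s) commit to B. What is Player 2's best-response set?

u_2(P vs B) = 6
u_2(Q vs B) = 4
u_2(R vs B) = 1
u_2(S vs B) = 5
u_2(T vs B) = 4
max payoff 6 at {P}

P2 best: {P}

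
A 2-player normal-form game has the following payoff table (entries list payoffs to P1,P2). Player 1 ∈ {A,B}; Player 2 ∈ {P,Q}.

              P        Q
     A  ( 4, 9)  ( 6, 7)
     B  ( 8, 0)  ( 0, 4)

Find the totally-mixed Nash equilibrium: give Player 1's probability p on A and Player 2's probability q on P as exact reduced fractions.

p=2/3, q=3/5

P1 indiff ⇒ q·4+(1-q)·6 = q·8+(1-q)·0 ⇒ q(-4) = (1-q)(-6) ⇒ q = 3/5
P2 indiff ⇒ p·9+(1-p)·0 = p·7+(1-p)·4 ⇒ p(2) = (1-p)(4) ⇒ p = 2/3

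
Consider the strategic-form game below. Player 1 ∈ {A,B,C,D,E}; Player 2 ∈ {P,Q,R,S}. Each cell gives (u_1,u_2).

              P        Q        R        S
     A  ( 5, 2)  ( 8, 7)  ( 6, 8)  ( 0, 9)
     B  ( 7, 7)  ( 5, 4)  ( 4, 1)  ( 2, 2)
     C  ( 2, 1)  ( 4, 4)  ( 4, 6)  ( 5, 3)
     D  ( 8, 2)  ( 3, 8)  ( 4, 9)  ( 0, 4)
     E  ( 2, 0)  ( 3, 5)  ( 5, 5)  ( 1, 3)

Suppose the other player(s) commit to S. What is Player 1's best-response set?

u_1(A vs S) = 0
u_1(B vs S) = 2
u_1(C vs S) = 5
u_1(D vs S) = 0
u_1(E vs S) = 1
max payoff 5 at {C}

P1 best: {C}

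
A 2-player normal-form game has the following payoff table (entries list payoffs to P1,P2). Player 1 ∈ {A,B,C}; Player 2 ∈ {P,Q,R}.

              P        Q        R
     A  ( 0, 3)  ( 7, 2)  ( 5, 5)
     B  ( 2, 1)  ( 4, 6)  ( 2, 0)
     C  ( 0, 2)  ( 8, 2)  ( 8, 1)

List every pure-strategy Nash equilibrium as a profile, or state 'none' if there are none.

PSNE = {(C,Q)}

(A,P): not NE [P1→B gives 2>0; P2→R gives 5>3]
(A,Q): not NE [P1→C gives 8>7; P2→R gives 5>2]
(A,R): not NE [P1→C gives 8>5]
(B,P): not NE [P2→Q gives 6>1]
(B,Q): not NE [P1→C gives 8>4]
(B,R): not NE [P1→C gives 8>2; P2→Q gives 6>0]
(C,P): not NE [P1→B gives 2>0]
(C,Q): NE
(C,R): not NE [P2→Q gives 2>1]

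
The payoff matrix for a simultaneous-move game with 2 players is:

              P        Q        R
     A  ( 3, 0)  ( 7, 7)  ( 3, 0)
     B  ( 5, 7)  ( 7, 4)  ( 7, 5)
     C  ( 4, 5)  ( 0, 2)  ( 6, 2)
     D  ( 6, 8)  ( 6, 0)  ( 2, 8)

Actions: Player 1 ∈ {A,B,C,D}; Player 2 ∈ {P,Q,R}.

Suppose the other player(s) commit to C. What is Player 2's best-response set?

argmax u_2 = {P}

u_2(P vs C) = 5
u_2(Q vs C) = 2
u_2(R vs C) = 2
max payoff 5 at {P}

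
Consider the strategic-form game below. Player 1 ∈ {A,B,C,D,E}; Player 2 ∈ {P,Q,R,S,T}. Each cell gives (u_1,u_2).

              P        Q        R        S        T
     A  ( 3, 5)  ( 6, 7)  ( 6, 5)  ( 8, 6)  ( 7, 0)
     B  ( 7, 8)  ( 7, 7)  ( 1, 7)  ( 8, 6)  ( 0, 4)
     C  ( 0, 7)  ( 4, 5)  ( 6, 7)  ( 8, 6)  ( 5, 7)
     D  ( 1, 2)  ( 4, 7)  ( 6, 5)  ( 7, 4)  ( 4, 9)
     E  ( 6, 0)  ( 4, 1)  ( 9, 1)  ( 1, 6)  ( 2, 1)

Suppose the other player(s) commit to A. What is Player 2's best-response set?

BR_2 = {Q}

u_2(P vs A) = 5
u_2(Q vs A) = 7
u_2(R vs A) = 5
u_2(S vs A) = 6
u_2(T vs A) = 0
max payoff 7 at {Q}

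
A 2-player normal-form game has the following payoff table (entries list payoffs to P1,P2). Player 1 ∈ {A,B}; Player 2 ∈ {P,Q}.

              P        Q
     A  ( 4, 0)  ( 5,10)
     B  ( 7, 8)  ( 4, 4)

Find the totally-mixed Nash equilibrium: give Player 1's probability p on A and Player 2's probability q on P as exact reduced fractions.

P1 indiff ⇒ q·4+(1-q)·5 = q·7+(1-q)·4 ⇒ q(-3) = (1-q)(-1) ⇒ q = 1/4
P2 indiff ⇒ p·0+(1-p)·8 = p·10+(1-p)·4 ⇒ p(-10) = (1-p)(-4) ⇒ p = 2/7

p=2/7, q=1/4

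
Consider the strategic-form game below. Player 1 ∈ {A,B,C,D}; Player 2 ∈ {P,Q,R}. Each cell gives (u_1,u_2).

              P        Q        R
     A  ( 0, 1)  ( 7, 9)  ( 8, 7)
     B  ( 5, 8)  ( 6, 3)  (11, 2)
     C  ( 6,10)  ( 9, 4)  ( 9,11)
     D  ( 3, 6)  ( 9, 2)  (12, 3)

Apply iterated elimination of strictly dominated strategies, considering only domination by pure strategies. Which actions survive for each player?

P1 drop A (C beats it: P:6>0 Q:9>7 R:9>8)
P2 drop Q (P beats it: B:8>3 C:10>4 D:6>2)
P1→{B,C,D} P2→{P,R}

Survivors P1:{B,C,D} P2:{P,R}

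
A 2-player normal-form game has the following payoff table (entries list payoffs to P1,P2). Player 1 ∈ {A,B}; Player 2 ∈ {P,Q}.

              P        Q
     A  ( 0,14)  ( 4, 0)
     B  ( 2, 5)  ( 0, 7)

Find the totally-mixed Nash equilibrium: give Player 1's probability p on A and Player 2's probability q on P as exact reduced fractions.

P1 indiff ⇒ q·0+(1-q)·4 = q·2+(1-q)·0 ⇒ q(-2) = (1-q)(-4) ⇒ q = 2/3
P2 indiff ⇒ p·14+(1-p)·5 = p·0+(1-p)·7 ⇒ p(14) = (1-p)(2) ⇒ p = 1/8

P1 mixes 1/8 on A; P2 mixes 2/3 on P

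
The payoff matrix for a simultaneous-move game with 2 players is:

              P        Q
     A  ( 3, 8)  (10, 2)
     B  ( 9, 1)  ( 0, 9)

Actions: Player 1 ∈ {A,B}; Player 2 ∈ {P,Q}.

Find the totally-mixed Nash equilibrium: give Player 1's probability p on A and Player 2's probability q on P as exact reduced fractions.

p=4/7, q=5/8

P1 indiff ⇒ q·3+(1-q)·10 = q·9+(1-q)·0 ⇒ q(-6) = (1-q)(-10) ⇒ q = 5/8
P2 indiff ⇒ p·8+(1-p)·1 = p·2+(1-p)·9 ⇒ p(6) = (1-p)(8) ⇒ p = 4/7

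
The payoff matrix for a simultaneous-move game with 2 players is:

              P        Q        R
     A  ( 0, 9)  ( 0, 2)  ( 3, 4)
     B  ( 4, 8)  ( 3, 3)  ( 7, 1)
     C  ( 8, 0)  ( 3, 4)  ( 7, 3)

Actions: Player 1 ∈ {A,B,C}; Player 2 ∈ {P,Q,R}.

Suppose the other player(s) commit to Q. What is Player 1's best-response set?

BR_1 = {B,C}

u_1(A vs Q) = 0
u_1(B vs Q) = 3
u_1(C vs Q) = 3
max payoff 3 at {B,C}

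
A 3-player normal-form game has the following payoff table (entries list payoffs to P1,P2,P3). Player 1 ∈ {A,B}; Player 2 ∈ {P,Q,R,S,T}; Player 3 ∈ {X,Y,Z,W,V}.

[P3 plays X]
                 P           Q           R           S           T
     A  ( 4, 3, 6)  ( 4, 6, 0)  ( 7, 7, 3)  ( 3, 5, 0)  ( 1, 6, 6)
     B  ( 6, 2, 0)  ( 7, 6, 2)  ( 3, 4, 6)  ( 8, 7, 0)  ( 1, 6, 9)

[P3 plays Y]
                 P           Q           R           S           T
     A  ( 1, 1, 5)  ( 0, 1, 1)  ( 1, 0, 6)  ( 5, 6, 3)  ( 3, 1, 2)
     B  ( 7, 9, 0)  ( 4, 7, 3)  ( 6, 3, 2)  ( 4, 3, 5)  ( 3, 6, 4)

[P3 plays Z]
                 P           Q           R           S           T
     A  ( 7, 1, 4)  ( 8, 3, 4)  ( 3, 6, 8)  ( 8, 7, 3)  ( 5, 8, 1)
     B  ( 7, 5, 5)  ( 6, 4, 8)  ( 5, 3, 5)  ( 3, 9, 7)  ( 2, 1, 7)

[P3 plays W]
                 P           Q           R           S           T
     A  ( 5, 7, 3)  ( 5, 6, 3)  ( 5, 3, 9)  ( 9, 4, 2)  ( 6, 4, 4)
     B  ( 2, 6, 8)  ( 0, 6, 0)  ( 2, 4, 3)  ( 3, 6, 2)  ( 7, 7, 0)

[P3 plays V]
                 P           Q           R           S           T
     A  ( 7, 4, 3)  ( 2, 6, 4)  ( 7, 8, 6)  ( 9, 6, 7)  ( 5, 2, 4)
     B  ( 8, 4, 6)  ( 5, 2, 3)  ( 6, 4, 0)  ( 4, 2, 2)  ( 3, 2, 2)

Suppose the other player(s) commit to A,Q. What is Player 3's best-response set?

argmax u_3 = {Z,V}

u_3(X vs A,Q) = 0
u_3(Y vs A,Q) = 1
u_3(Z vs A,Q) = 4
u_3(W vs A,Q) = 3
u_3(V vs A,Q) = 4
max payoff 4 at {Z,V}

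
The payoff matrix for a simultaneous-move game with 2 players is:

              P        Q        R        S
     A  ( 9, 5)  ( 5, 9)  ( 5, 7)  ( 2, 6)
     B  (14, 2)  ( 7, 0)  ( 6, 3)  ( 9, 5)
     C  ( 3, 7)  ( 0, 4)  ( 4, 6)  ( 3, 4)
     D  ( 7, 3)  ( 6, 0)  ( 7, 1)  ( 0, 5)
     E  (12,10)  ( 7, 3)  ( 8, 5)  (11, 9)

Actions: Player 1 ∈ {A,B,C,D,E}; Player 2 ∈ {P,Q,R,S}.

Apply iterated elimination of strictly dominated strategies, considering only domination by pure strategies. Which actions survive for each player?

Survivors P1:{B,E} P2:{P,S}

P1 drop A (B beats it: P:14>9 Q:7>5 R:6>5 S:9>2)
P1 drop C (B beats it: P:14>3 Q:7>0 R:6>4 S:9>3)
P1 drop D (E beats it: P:12>7 Q:7>6 R:8>7 S:11>0)
P2 drop Q (P beats it: B:2>0 E:10>3)
P2 drop R (S beats it: B:5>3 E:9>5)
P1→{B,E} P2→{P,S}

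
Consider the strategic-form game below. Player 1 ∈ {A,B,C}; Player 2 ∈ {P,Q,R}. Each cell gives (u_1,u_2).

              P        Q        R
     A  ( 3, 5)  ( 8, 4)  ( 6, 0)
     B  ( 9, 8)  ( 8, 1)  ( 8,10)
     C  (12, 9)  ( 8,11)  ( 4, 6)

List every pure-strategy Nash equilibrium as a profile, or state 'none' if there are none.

(A,P): not NE [P1→C gives 12>3]
(A,Q): not NE [P2→P gives 5>4]
(A,R): not NE [P1→B gives 8>6; P2→P gives 5>0]
(B,P): not NE [P1→C gives 12>9; P2→R gives 10>8]
(B,Q): not NE [P2→R gives 10>1]
(B,R): NE
(C,P): not NE [P2→Q gives 11>9]
(C,Q): NE
(C,R): not NE [P1→B gives 8>4; P2→Q gives 11>6]

Nash profiles: (B,R), (C,Q)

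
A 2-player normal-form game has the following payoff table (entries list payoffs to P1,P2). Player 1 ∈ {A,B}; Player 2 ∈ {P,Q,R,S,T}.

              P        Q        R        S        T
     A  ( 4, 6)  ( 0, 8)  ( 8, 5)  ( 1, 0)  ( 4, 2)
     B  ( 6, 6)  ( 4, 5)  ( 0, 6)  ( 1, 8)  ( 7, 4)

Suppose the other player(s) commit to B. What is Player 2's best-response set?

u_2(P vs B) = 6
u_2(Q vs B) = 5
u_2(R vs B) = 6
u_2(S vs B) = 8
u_2(T vs B) = 4
max payoff 8 at {S}

P2 best: {S}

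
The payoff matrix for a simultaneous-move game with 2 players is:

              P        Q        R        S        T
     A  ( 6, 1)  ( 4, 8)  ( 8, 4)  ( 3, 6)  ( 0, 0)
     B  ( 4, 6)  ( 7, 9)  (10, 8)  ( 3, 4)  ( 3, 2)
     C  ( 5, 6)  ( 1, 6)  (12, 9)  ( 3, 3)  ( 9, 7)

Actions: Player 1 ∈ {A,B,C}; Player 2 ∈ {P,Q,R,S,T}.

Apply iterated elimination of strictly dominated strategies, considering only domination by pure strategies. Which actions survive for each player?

IESDS → P1:{B,C} P2:{Q,R}

P2 drop P (R beats it: A:4>1 B:8>6 C:9>6)
P2 drop S (Q beats it: A:8>6 B:9>4 C:6>3)
P1 drop A (B beats it: Q:7>4 R:10>8 T:3>0)
P2 drop T (R beats it: B:8>2 C:9>7)
P1→{B,C} P2→{Q,R}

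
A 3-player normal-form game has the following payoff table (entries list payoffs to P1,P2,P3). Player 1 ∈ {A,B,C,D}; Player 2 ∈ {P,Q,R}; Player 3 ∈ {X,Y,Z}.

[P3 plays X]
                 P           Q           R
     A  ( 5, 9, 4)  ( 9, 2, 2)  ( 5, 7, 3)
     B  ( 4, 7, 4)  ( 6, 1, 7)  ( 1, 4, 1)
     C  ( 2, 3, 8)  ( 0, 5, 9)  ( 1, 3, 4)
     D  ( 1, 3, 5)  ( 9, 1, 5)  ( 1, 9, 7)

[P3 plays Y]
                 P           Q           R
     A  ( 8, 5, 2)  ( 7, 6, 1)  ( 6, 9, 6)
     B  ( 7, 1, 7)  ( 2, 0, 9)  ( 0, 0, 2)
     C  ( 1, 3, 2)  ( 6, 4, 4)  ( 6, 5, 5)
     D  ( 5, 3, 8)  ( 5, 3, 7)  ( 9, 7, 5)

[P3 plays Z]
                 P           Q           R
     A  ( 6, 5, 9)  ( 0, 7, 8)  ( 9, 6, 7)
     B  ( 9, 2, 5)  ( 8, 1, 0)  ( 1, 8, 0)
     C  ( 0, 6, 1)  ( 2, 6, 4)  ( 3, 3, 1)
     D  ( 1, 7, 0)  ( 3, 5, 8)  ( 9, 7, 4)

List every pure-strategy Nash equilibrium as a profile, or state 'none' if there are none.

(A,P,X): not NE [P3→Z gives 9>4]
(A,P,Y): not NE [P2→R gives 9>5; P3→Z gives 9>2]
(A,P,Z): not NE [P1→B gives 9>6; P2→Q gives 7>5]
(A,Q,X): not NE [P2→P gives 9>2; P3→Z gives 8>2]
(A,Q,Y): not NE [P2→R gives 9>6; P3→Z gives 8>1]
(A,Q,Z): not NE [P1→B gives 8>0]
(A,R,X): not NE [P2→P gives 9>7; P3→Z gives 7>3]
(A,R,Y): not NE [P1→D gives 9>6; P3→Z gives 7>6]
(A,R,Z): not NE [P2→Q gives 7>6]
(B,P,X): not NE [P1→A gives 5>4; P3→Y gives 7>4]
(B,P,Y): not NE [P1→A gives 8>7]
(B,P,Z): not NE [P2→R gives 8>2; P3→Y gives 7>5]
(B,Q,X): not NE [P1→D gives 9>6; P2→P gives 7>1; P3→Y gives 9>7]
(B,Q,Y): not NE [P1→A gives 7>2; P2→P gives 1>0]
(B,Q,Z): not NE [P2→R gives 8>1; P3→Y gives 9>0]
(B,R,X): not NE [P1→A gives 5>1; P2→P gives 7>4; P3→Y gives 2>1]
(B,R,Y): not NE [P1→D gives 9>0; P2→P gives 1>0]
(B,R,Z): not NE [P1→D gives 9>1; P3→Y gives 2>0]
(C,P,X): not NE [P1→A gives 5>2; P2→Q gives 5>3]
(C,P,Y): not NE [P1→A gives 8>1; P2→R gives 5>3; P3→X gives 8>2]
(C,P,Z): not NE [P1→B gives 9>0; P3→X gives 8>1]
(C,Q,X): not NE [P1→D gives 9>0]
(C,Q,Y): not NE [P1→A gives 7>6; P2→R gives 5>4; P3→X gives 9>4]
(C,Q,Z): not NE [P1→B gives 8>2; P3→X gives 9>4]
(C,R,X): not NE [P1→A gives 5>1; P2→Q gives 5>3; P3→Y gives 5>4]
(C,R,Y): not NE [P1→D gives 9>6]
(C,R,Z): not NE [P1→D gives 9>3; P2→Q gives 6>3; P3→Y gives 5>1]
(D,P,X): not NE [P1→A gives 5>1; P2→R gives 9>3; P3→Y gives 8>5]
(D,P,Y): not NE [P1→A gives 8>5; P2→R gives 7>3]
(D,P,Z): not NE [P1→B gives 9>1; P3→Y gives 8>0]
(D,Q,X): not NE [P2→R gives 9>1; P3→Z gives 8>5]
(D,Q,Y): not NE [P1→A gives 7>5; P2→R gives 7>3; P3→Z gives 8>7]
(D,Q,Z): not NE [P1→B gives 8>3; P2→R gives 7>5]
(D,R,X): not NE [P1→A gives 5>1]
(D,R,Y): not NE [P3→X gives 7>5]
(D,R,Z): not NE [P3→X gives 7>4]

No pure NE.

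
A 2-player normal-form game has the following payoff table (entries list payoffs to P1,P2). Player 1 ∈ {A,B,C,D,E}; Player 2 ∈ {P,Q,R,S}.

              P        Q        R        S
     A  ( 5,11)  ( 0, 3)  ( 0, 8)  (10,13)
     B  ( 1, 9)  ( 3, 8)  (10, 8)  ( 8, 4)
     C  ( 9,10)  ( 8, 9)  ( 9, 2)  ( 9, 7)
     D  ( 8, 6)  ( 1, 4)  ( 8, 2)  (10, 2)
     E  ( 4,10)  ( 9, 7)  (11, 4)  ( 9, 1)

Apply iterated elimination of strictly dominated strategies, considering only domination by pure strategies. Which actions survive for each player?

P1 drop B (E beats it: P:4>1 Q:9>3 R:11>10 S:9>8)
P2 drop Q (P beats it: A:11>3 C:10>9 D:6>4 E:10>7)
P2 drop R (P beats it: A:11>8 C:10>2 D:6>2 E:10>4)
P1 drop E (A beats it: P:5>4 S:10>9)
P1→{A,C,D} P2→{P,S}

Survivors P1:{A,C,D} P2:{P,S}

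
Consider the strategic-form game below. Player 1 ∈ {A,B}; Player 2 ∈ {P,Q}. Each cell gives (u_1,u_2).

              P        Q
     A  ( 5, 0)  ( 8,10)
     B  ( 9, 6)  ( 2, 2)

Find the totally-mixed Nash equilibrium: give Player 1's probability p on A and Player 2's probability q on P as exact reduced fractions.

P1 indiff ⇒ q·5+(1-q)·8 = q·9+(1-q)·2 ⇒ q(-4) = (1-q)(-6) ⇒ q = 3/5
P2 indiff ⇒ p·0+(1-p)·6 = p·10+(1-p)·2 ⇒ p(-10) = (1-p)(-4) ⇒ p = 2/7

p=2/7, q=3/5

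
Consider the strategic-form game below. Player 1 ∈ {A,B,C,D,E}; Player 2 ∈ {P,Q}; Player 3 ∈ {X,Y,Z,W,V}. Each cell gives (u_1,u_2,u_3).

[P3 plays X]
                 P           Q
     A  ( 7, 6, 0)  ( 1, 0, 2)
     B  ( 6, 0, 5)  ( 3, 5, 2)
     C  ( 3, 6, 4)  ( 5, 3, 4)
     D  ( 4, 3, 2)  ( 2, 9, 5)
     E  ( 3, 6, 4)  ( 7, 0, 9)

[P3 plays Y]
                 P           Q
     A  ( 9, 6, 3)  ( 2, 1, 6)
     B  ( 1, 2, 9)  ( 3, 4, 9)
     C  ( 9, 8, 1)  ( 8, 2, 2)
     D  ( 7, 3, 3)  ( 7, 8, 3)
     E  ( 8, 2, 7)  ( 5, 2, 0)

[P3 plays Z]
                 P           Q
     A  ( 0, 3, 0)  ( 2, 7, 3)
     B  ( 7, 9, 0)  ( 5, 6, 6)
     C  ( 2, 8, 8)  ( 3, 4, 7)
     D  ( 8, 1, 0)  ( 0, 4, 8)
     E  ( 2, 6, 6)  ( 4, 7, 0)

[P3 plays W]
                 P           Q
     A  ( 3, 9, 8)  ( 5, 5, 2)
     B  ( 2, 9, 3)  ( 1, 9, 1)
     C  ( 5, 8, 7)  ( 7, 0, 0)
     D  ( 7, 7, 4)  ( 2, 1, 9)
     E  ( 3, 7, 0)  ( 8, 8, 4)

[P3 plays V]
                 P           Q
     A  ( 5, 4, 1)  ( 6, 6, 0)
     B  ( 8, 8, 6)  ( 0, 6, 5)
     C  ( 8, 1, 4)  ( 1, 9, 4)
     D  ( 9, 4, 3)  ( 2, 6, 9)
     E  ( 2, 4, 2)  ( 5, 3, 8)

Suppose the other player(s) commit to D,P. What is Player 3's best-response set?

u_3(X vs D,P) = 2
u_3(Y vs D,P) = 3
u_3(Z vs D,P) = 0
u_3(W vs D,P) = 4
u_3(V vs D,P) = 3
max payoff 4 at {W}

P3 best: {W}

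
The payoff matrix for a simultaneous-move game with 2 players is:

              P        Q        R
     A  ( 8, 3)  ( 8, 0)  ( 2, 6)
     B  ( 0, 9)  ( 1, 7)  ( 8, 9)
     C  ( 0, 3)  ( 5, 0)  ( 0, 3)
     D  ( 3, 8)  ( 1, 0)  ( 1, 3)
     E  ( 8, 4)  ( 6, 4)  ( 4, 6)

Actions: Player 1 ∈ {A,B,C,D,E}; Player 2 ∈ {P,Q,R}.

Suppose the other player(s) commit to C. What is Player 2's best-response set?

u_2(P vs C) = 3
u_2(Q vs C) = 0
u_2(R vs C) = 3
max payoff 3 at {P,R}

BR_2 = {P,R}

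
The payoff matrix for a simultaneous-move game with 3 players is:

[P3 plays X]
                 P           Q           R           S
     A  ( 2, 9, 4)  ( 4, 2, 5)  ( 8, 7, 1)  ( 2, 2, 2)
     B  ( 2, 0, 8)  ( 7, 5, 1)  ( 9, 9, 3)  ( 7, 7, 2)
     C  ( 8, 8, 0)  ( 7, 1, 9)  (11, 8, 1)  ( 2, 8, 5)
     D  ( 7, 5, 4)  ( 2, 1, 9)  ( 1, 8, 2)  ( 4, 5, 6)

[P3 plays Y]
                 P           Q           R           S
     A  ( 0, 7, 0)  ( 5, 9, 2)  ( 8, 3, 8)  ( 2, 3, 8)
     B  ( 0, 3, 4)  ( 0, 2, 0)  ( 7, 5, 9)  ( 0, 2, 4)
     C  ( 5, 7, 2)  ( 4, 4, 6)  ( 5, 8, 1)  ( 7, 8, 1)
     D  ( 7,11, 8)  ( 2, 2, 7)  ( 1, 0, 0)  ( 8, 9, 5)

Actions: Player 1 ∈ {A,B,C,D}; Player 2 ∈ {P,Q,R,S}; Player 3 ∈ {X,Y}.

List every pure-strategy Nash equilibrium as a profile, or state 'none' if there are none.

Nash profiles: (C,R,X), (D,P,Y)

(A,P,X): not NE [P1→C gives 8>2]
(A,P,Y): not NE [P1→D gives 7>0; P2→Q gives 9>7; P3→X gives 4>0]
(A,Q,X): not NE [P1→C gives 7>4; P2→P gives 9>2]
(A,Q,Y): not NE [P3→X gives 5>2]
(A,R,X): not NE [P1→C gives 11>8; P2→P gives 9>7; P3→Y gives 8>1]
(A,R,Y): not NE [P2→Q gives 9>3]
(A,S,X): not NE [P1→B gives 7>2; P2→P gives 9>2; P3→Y gives 8>2]
(A,S,Y): not NE [P1→D gives 8>2; P2→Q gives 9>3]
(B,P,X): not NE [P1→C gives 8>2; P2→R gives 9>0]
(B,P,Y): not NE [P1→D gives 7>0; P2→R gives 5>3; P3→X gives 8>4]
(B,Q,X): not NE [P2→R gives 9>5]
(B,Q,Y): not NE [P1→A gives 5>0; P2→R gives 5>2; P3→X gives 1>0]
(B,R,X): not NE [P1→C gives 11>9; P3→Y gives 9>3]
(B,R,Y): not NE [P1→A gives 8>7]
(B,S,X): not NE [P2→R gives 9>7; P3→Y gives 4>2]
(B,S,Y): not NE [P1→D gives 8>0; P2→R gives 5>2]
(C,P,X): not NE [P3→Y gives 2>0]
(C,P,Y): not NE [P1→D gives 7>5; P2→S gives 8>7]
(C,Q,X): not NE [P2→S gives 8>1]
(C,Q,Y): not NE [P1→A gives 5>4; P2→S gives 8>4; P3→X gives 9>6]
(C,R,X): NE
(C,R,Y): not NE [P1→A gives 8>5]
(C,S,X): not NE [P1→B gives 7>2]
(C,S,Y): not NE [P1→D gives 8>7; P3→X gives 5>1]
(D,P,X): not NE [P1→C gives 8>7; P2→R gives 8>5; P3→Y gives 8>4]
(D,P,Y): NE
(D,Q,X): not NE [P1→C gives 7>2; P2→R gives 8>1]
(D,Q,Y): not NE [P1→A gives 5>2; P2→P gives 11>2; P3→X gives 9>7]
(D,R,X): not NE [P1→C gives 11>1]
(D,R,Y): not NE [P1→A gives 8>1; P2→P gives 11>0; P3→X gives 2>0]
(D,S,X): not NE [P1→B gives 7>4; P2→R gives 8>5]
(D,S,Y): not NE [P2→P gives 11>9; P3→X gives 6>5]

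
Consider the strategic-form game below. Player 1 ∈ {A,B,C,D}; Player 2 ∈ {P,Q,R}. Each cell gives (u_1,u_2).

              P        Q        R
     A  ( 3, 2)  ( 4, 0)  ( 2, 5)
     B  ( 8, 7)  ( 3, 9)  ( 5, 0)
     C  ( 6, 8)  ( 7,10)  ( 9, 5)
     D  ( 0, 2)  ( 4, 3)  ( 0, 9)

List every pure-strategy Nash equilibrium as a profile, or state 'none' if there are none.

PSNE = {(C,Q)}

(A,P): not NE [P1→B gives 8>3; P2→R gives 5>2]
(A,Q): not NE [P1→C gives 7>4; P2→R gives 5>0]
(A,R): not NE [P1→C gives 9>2]
(B,P): not NE [P2→Q gives 9>7]
(B,Q): not NE [P1→C gives 7>3]
(B,R): not NE [P1→C gives 9>5; P2→Q gives 9>0]
(C,P): not NE [P1→B gives 8>6; P2→Q gives 10>8]
(C,Q): NE
(C,R): not NE [P2→Q gives 10>5]
(D,P): not NE [P1→B gives 8>0; P2→R gives 9>2]
(D,Q): not NE [P1→C gives 7>4; P2→R gives 9>3]
(D,R): not NE [P1→C gives 9>0]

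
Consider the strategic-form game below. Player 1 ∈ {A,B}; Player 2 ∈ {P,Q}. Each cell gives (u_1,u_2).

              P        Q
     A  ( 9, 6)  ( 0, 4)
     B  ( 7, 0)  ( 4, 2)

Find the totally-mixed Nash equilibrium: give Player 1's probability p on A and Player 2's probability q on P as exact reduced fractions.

p=1/2, q=2/3

P1 indiff ⇒ q·9+(1-q)·0 = q·7+(1-q)·4 ⇒ q(2) = (1-q)(4) ⇒ q = 2/3
P2 indiff ⇒ p·6+(1-p)·0 = p·4+(1-p)·2 ⇒ p(2) = (1-p)(2) ⇒ p = 1/2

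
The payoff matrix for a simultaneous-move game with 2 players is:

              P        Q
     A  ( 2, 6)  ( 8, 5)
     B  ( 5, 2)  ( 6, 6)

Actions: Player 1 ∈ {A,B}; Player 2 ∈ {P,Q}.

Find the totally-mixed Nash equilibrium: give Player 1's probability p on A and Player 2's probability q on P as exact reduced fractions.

(p,q) = (4/5, 2/5)

P1 indiff ⇒ q·2+(1-q)·8 = q·5+(1-q)·6 ⇒ q(-3) = (1-q)(-2) ⇒ q = 2/5
P2 indiff ⇒ p·6+(1-p)·2 = p·5+(1-p)·6 ⇒ p(1) = (1-p)(4) ⇒ p = 4/5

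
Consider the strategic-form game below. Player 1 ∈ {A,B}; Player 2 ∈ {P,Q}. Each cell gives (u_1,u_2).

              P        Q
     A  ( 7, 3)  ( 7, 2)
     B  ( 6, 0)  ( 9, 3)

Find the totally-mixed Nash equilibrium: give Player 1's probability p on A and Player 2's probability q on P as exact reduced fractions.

P1 indiff ⇒ q·7+(1-q)·7 = q·6+(1-q)·9 ⇒ q(1) = (1-q)(2) ⇒ q = 2/3
P2 indiff ⇒ p·3+(1-p)·0 = p·2+(1-p)·3 ⇒ p(1) = (1-p)(3) ⇒ p = 3/4

P1 mixes 3/4 on A; P2 mixes 2/3 on P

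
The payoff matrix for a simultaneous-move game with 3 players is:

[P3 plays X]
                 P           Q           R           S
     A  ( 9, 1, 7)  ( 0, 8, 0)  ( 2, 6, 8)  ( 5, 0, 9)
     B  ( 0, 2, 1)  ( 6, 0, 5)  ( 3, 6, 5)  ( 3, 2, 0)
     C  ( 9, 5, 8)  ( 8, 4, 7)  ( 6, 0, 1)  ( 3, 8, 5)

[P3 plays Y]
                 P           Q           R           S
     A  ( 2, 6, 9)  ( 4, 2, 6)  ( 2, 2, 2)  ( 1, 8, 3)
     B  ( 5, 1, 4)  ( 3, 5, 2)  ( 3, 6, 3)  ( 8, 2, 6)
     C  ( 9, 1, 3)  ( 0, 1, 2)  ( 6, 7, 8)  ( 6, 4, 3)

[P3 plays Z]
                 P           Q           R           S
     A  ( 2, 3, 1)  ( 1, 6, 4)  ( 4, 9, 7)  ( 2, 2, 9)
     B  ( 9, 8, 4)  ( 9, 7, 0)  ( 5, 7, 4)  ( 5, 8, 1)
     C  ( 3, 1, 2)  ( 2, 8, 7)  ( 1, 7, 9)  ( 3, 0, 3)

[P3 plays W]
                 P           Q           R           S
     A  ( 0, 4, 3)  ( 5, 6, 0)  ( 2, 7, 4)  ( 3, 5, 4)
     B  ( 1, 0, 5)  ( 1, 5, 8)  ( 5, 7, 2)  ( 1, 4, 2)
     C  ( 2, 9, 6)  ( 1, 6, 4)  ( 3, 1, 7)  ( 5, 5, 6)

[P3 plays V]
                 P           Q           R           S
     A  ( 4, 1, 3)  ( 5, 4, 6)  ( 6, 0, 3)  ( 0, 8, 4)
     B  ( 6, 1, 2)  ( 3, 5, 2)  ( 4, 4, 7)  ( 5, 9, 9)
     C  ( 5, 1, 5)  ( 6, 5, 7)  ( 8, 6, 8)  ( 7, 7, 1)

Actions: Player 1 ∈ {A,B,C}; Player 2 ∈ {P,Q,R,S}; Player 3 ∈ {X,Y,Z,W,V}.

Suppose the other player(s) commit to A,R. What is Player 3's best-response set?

P3 best: {X}

u_3(X vs A,R) = 8
u_3(Y vs A,R) = 2
u_3(Z vs A,R) = 7
u_3(W vs A,R) = 4
u_3(V vs A,R) = 3
max payoff 8 at {X}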